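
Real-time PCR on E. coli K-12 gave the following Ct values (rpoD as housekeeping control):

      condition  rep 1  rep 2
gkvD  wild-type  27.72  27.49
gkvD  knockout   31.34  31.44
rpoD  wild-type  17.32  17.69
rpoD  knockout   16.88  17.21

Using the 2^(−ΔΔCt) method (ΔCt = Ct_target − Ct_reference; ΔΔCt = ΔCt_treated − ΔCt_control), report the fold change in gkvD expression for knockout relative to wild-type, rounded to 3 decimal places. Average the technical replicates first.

Mean Ct: gkvD wild-type 27.605; gkvD knockout 31.390; rpoD wild-type 17.505; rpoD knockout 17.045
ΔCt(wild-type) = 27.605 − 17.505 = 10.100
ΔCt(knockout) = 31.390 − 17.045 = 14.345
ΔΔCt = 14.345 − 10.100 = 4.245
Fold change = 2^(−4.245) = 0.0527

0.053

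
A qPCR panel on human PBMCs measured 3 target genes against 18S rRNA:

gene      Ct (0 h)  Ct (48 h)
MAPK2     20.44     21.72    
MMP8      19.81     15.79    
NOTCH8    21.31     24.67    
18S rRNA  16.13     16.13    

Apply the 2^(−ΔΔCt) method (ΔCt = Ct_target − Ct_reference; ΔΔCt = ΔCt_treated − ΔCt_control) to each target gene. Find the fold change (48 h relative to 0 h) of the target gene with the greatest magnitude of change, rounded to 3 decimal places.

MAPK2: ΔΔCt = (21.72−16.13) − (20.44−16.13) = 5.59 − 4.31 = 1.28; fold change = 2^-1.28 = 0.412
MMP8: ΔΔCt = (15.79−16.13) − (19.81−16.13) = -0.34 − 3.68 = -4.02; fold change = 2^4.02 = 16.223
NOTCH8: ΔΔCt = (24.67−16.13) − (21.31−16.13) = 8.54 − 5.18 = 3.36; fold change = 2^-3.36 = 0.097
MMP8 has the largest |ΔΔCt| = 4.02.

16.223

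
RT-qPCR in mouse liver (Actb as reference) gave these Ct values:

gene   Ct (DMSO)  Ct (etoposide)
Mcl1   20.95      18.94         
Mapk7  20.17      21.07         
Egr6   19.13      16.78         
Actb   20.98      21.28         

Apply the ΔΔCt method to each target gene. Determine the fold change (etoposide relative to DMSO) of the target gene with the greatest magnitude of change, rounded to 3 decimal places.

Mcl1: ΔΔCt = (18.94−21.28) − (20.95−20.98) = -2.34 − (-0.03) = -2.31; fold change = 2^2.31 = 4.959
Mapk7: ΔΔCt = (21.07−21.28) − (20.17−20.98) = -0.21 − (-0.81) = 0.60; fold change = 2^-0.60 = 0.660
Egr6: ΔΔCt = (16.78−21.28) − (19.13−20.98) = -4.50 − (-1.85) = -2.65; fold change = 2^2.65 = 6.277
Egr6 has the largest |ΔΔCt| = 2.65.

6.277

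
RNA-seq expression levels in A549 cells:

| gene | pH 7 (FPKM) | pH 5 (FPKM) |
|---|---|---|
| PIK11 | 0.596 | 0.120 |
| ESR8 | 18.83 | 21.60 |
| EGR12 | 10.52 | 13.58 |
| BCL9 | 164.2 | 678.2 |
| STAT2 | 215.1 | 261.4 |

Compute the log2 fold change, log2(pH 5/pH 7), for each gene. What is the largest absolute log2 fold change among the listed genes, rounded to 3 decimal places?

2.312

log2(0.120/0.596) = -2.312  (PIK11)
log2(21.60/18.83) = 0.198  (ESR8)
log2(13.58/10.52) = 0.368  (EGR12)
log2(678.2/164.2) = 2.046  (BCL9)
log2(261.4/215.1) = 0.281  (STAT2)
The largest magnitude belongs to PIK11.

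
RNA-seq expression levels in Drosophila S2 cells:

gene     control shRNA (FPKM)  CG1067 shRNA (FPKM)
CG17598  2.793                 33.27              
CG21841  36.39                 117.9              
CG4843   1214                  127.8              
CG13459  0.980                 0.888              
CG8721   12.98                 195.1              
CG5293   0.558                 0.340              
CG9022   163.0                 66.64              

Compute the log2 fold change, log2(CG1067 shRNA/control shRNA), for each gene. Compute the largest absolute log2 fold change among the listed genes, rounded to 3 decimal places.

3.910

log2(33.27/2.793) = 3.574  (CG17598)
log2(117.9/36.39) = 1.696  (CG21841)
log2(127.8/1214) = -3.248  (CG4843)
log2(0.888/0.980) = -0.142  (CG13459)
log2(195.1/12.98) = 3.910  (CG8721)
log2(0.340/0.558) = -0.715  (CG5293)
log2(66.64/163.0) = -1.290  (CG9022)
The largest magnitude belongs to CG8721.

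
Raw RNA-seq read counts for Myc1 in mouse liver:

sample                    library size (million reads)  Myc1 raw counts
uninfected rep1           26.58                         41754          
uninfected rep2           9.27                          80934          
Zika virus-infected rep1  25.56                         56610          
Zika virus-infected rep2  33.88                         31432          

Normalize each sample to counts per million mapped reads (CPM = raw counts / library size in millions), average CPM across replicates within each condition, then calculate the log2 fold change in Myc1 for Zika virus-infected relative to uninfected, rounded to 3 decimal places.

-1.713

CPM(uninfected rep1) = 41754 / 26.58 = 1570.8804
CPM(uninfected rep2) = 80934 / 9.27 = 8730.7443
CPM(Zika virus-infected rep1) = 56610 / 25.56 = 2214.7887
CPM(Zika virus-infected rep2) = 31432 / 33.88 = 927.7450
mean CPM(uninfected) = 5150.8123; mean CPM(Zika virus-infected) = 1571.2669
Fold change = 1571.2669 / 5150.8123 = 0.30505
log2(0.30505) = -1.7129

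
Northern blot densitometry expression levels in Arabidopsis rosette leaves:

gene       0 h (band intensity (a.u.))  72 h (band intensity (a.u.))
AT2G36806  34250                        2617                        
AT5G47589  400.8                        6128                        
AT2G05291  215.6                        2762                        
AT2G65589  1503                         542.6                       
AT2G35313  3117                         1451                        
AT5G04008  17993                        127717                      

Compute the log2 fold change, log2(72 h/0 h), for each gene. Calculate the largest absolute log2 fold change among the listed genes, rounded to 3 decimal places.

log2(2617/34250) = -3.710  (AT2G36806)
log2(6128/400.8) = 3.934  (AT5G47589)
log2(2762/215.6) = 3.679  (AT2G05291)
log2(542.6/1503) = -1.470  (AT2G65589)
log2(1451/3117) = -1.103  (AT2G35313)
log2(127717/17993) = 2.827  (AT5G04008)
The largest magnitude belongs to AT5G47589.

3.934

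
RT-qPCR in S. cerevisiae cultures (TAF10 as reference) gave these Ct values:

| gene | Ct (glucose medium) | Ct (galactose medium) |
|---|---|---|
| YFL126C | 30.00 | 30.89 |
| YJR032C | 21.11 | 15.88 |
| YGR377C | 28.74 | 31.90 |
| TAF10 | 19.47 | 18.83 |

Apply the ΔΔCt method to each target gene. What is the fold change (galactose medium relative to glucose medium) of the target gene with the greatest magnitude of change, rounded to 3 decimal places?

24.084

YFL126C: ΔΔCt = (30.89−18.83) − (30.00−19.47) = 12.06 − 10.53 = 1.53; fold change = 2^-1.53 = 0.346
YJR032C: ΔΔCt = (15.88−18.83) − (21.11−19.47) = -2.95 − 1.64 = -4.59; fold change = 2^4.59 = 24.084
YGR377C: ΔΔCt = (31.90−18.83) − (28.74−19.47) = 13.07 − 9.27 = 3.80; fold change = 2^-3.80 = 0.072
YJR032C has the largest |ΔΔCt| = 4.59.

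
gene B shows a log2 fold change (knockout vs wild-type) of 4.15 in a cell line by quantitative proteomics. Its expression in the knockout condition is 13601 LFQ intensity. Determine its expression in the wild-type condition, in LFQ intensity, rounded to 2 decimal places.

766.12

Fold change = 2^(4.15) = 17.7531
wild-type expression = 13601 / 17.7531 = 766.12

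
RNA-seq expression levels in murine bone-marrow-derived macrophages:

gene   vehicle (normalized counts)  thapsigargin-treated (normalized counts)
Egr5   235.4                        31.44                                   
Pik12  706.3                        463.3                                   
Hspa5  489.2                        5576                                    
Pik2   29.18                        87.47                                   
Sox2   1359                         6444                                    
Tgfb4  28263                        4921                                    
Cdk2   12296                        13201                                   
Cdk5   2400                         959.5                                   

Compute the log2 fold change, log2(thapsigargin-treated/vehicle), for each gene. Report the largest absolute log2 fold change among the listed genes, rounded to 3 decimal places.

3.511

log2(31.44/235.4) = -2.904  (Egr5)
log2(463.3/706.3) = -0.608  (Pik12)
log2(5576/489.2) = 3.511  (Hspa5)
log2(87.47/29.18) = 1.584  (Pik2)
log2(6444/1359) = 2.245  (Sox2)
log2(4921/28263) = -2.522  (Tgfb4)
log2(13201/12296) = 0.102  (Cdk2)
log2(959.5/2400) = -1.323  (Cdk5)
The largest magnitude belongs to Hspa5.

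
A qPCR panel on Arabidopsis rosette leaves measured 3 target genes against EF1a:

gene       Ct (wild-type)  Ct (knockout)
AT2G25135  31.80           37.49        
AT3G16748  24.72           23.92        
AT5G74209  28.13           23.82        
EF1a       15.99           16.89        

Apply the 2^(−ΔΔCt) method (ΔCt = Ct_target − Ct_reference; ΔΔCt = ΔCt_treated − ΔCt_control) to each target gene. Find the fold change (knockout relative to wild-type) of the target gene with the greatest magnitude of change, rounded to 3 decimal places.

37.014

AT2G25135: ΔΔCt = (37.49−16.89) − (31.80−15.99) = 20.60 − 15.81 = 4.79; fold change = 2^-4.79 = 0.036
AT3G16748: ΔΔCt = (23.92−16.89) − (24.72−15.99) = 7.03 − 8.73 = -1.70; fold change = 2^1.70 = 3.249
AT5G74209: ΔΔCt = (23.82−16.89) − (28.13−15.99) = 6.93 − 12.14 = -5.21; fold change = 2^5.21 = 37.014
AT5G74209 has the largest |ΔΔCt| = 5.21.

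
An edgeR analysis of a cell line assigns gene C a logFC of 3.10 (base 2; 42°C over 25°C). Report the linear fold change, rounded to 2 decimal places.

8.57

Fold change = 2^(3.10) = 8.574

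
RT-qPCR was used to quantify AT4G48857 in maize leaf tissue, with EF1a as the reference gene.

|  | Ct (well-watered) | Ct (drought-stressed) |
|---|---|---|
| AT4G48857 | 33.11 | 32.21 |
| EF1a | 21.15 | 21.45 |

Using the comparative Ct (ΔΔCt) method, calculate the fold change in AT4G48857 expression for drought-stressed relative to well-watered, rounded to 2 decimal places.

2.30

ΔCt(well-watered) = 33.110 − 21.150 = 11.960
ΔCt(drought-stressed) = 32.210 − 21.450 = 10.760
ΔΔCt = 10.760 − 11.960 = -1.200
Fold change = 2^(−(-1.200)) = 2^1.200 = 2.297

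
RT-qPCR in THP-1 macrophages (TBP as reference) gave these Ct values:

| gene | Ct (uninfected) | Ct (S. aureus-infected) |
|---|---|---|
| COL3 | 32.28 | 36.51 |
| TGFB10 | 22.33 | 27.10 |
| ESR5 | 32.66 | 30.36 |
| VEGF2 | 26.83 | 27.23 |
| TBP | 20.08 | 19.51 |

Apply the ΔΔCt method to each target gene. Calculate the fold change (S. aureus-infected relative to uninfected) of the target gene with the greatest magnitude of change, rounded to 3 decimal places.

0.025

COL3: ΔΔCt = (36.51−19.51) − (32.28−20.08) = 17.00 − 12.20 = 4.80; fold change = 2^-4.80 = 0.036
TGFB10: ΔΔCt = (27.10−19.51) − (22.33−20.08) = 7.59 − 2.25 = 5.34; fold change = 2^-5.34 = 0.025
ESR5: ΔΔCt = (30.36−19.51) − (32.66−20.08) = 10.85 − 12.58 = -1.73; fold change = 2^1.73 = 3.317
VEGF2: ΔΔCt = (27.23−19.51) − (26.83−20.08) = 7.72 − 6.75 = 0.97; fold change = 2^-0.97 = 0.511
TGFB10 has the largest |ΔΔCt| = 5.34.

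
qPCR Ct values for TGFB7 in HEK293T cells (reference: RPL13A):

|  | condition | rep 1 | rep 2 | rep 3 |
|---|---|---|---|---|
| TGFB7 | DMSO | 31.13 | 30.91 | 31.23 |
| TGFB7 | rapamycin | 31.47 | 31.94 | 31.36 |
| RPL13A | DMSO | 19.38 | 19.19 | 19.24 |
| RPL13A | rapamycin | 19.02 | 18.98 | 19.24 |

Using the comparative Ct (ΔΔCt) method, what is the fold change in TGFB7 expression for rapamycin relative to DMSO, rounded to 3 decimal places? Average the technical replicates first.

Mean Ct: TGFB7 DMSO 31.090; TGFB7 rapamycin 31.590; RPL13A DMSO 19.270; RPL13A rapamycin 19.080
ΔCt(DMSO) = 31.090 − 19.270 = 11.820
ΔCt(rapamycin) = 31.590 − 19.080 = 12.510
ΔΔCt = 12.510 − 11.820 = 0.690
Fold change = 2^(−0.690) = 0.6199

0.620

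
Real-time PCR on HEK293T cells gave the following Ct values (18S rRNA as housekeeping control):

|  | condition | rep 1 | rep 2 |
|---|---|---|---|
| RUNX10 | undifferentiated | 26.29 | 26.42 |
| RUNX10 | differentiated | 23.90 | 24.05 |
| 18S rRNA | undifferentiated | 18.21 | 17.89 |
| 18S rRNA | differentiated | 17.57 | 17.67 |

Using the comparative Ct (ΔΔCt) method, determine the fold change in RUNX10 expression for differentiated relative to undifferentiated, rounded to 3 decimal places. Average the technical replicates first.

3.864

Mean Ct: RUNX10 undifferentiated 26.355; RUNX10 differentiated 23.975; 18S rRNA undifferentiated 18.050; 18S rRNA differentiated 17.620
ΔCt(undifferentiated) = 26.355 − 18.050 = 8.305
ΔCt(differentiated) = 23.975 − 17.620 = 6.355
ΔΔCt = 6.355 − 8.305 = -1.950
Fold change = 2^(−(-1.950)) = 2^1.950 = 3.8637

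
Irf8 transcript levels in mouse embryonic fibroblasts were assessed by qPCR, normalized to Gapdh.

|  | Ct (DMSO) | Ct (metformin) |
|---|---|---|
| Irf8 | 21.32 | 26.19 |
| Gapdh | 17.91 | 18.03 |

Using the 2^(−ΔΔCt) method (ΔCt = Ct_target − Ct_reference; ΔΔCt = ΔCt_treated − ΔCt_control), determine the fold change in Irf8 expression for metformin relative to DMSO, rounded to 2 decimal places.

ΔCt(DMSO) = 21.320 − 17.910 = 3.410
ΔCt(metformin) = 26.190 − 18.030 = 8.160
ΔΔCt = 8.160 − 3.410 = 4.750
Fold change = 2^(−4.750) = 0.037

0.04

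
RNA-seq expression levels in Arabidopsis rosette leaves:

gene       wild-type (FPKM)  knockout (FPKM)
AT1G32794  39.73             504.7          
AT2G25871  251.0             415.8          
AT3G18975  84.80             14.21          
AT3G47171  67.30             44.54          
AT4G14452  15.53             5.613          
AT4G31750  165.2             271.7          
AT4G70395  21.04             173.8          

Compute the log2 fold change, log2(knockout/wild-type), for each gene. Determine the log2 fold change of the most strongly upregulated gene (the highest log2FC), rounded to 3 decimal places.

3.667

log2(504.7/39.73) = 3.667  (AT1G32794)
log2(415.8/251.0) = 0.728  (AT2G25871)
log2(14.21/84.80) = -2.577  (AT3G18975)
log2(44.54/67.30) = -0.596  (AT3G47171)
log2(5.613/15.53) = -1.468  (AT4G14452)
log2(271.7/165.2) = 0.718  (AT4G31750)
log2(173.8/21.04) = 3.046  (AT4G70395)
AT1G32794 is most strongly upregulated.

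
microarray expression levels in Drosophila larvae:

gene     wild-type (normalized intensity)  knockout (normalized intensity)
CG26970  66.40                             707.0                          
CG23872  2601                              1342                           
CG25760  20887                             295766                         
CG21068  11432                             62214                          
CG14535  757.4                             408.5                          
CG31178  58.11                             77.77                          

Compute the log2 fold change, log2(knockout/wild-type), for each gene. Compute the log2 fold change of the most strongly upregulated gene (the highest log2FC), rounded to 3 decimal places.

3.824

log2(707.0/66.40) = 3.412  (CG26970)
log2(1342/2601) = -0.955  (CG23872)
log2(295766/20887) = 3.824  (CG25760)
log2(62214/11432) = 2.444  (CG21068)
log2(408.5/757.4) = -0.891  (CG14535)
log2(77.77/58.11) = 0.420  (CG31178)
CG25760 is most strongly upregulated.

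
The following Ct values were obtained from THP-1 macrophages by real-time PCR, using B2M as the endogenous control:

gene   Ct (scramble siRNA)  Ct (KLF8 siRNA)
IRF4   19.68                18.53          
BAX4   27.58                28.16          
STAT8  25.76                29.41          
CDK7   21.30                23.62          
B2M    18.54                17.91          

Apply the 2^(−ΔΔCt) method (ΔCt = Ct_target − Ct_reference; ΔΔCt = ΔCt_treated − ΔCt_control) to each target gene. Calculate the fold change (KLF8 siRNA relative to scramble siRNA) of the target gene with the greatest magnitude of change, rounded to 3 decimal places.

IRF4: ΔΔCt = (18.53−17.91) − (19.68−18.54) = 0.62 − 1.14 = -0.52; fold change = 2^0.52 = 1.434
BAX4: ΔΔCt = (28.16−17.91) − (27.58−18.54) = 10.25 − 9.04 = 1.21; fold change = 2^-1.21 = 0.432
STAT8: ΔΔCt = (29.41−17.91) − (25.76−18.54) = 11.50 − 7.22 = 4.28; fold change = 2^-4.28 = 0.051
CDK7: ΔΔCt = (23.62−17.91) − (21.30−18.54) = 5.71 − 2.76 = 2.95; fold change = 2^-2.95 = 0.129
STAT8 has the largest |ΔΔCt| = 4.28.

0.051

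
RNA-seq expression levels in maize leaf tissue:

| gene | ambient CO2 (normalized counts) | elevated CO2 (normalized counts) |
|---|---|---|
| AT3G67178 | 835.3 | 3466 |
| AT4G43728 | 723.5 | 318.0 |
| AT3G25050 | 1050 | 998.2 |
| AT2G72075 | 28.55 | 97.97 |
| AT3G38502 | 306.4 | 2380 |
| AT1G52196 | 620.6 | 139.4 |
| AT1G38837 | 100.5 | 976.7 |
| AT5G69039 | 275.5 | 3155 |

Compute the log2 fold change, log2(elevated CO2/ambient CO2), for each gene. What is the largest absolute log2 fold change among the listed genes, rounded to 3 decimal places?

log2(3466/835.3) = 2.053  (AT3G67178)
log2(318.0/723.5) = -1.186  (AT4G43728)
log2(998.2/1050) = -0.073  (AT3G25050)
log2(97.97/28.55) = 1.779  (AT2G72075)
log2(2380/306.4) = 2.957  (AT3G38502)
log2(139.4/620.6) = -2.154  (AT1G52196)
log2(976.7/100.5) = 3.281  (AT1G38837)
log2(3155/275.5) = 3.518  (AT5G69039)
The largest magnitude belongs to AT5G69039.

3.518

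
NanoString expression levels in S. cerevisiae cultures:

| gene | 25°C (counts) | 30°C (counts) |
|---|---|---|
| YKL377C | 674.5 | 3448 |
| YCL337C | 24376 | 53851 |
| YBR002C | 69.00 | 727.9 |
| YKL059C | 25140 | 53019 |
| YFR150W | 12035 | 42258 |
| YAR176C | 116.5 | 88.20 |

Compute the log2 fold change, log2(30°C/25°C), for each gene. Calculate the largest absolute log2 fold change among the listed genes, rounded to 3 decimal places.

log2(3448/674.5) = 2.354  (YKL377C)
log2(53851/24376) = 1.144  (YCL337C)
log2(727.9/69.00) = 3.399  (YBR002C)
log2(53019/25140) = 1.077  (YKL059C)
log2(42258/12035) = 1.812  (YFR150W)
log2(88.20/116.5) = -0.401  (YAR176C)
The largest magnitude belongs to YBR002C.

3.399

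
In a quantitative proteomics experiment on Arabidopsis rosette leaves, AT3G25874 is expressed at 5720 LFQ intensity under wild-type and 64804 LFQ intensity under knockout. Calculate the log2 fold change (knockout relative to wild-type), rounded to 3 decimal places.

3.502

Fold change = 64804 / 5720 = 11.3294
log2(11.3294) = 3.5020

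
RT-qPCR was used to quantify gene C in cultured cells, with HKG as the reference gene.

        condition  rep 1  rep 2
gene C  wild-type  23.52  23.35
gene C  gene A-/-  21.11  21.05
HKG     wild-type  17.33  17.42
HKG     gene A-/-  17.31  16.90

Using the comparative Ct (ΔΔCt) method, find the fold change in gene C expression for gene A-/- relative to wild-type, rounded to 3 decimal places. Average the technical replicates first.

4.243

Mean Ct: gene C wild-type 23.435; gene C gene A-/- 21.080; HKG wild-type 17.375; HKG gene A-/- 17.105
ΔCt(wild-type) = 23.435 − 17.375 = 6.060
ΔCt(gene A-/-) = 21.080 − 17.105 = 3.975
ΔΔCt = 3.975 − 6.060 = -2.085
Fold change = 2^(−(-2.085)) = 2^2.085 = 4.2428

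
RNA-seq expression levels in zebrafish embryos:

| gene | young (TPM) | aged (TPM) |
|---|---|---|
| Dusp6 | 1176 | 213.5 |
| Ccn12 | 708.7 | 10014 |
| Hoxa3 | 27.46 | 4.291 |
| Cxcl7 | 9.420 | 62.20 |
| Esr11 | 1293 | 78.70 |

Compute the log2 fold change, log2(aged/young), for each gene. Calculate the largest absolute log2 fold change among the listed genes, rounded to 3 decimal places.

4.038

log2(213.5/1176) = -2.462  (Dusp6)
log2(10014/708.7) = 3.821  (Ccn12)
log2(4.291/27.46) = -2.678  (Hoxa3)
log2(62.20/9.420) = 2.723  (Cxcl7)
log2(78.70/1293) = -4.038  (Esr11)
The largest magnitude belongs to Esr11.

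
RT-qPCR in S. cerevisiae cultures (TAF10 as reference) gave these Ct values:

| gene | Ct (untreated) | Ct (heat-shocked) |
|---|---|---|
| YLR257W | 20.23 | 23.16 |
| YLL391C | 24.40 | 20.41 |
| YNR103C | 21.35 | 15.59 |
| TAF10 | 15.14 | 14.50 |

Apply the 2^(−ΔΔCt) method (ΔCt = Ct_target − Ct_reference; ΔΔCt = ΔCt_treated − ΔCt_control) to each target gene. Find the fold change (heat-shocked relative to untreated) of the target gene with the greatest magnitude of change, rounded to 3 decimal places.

34.776

YLR257W: ΔΔCt = (23.16−14.50) − (20.23−15.14) = 8.66 − 5.09 = 3.57; fold change = 2^-3.57 = 0.084
YLL391C: ΔΔCt = (20.41−14.50) − (24.40−15.14) = 5.91 − 9.26 = -3.35; fold change = 2^3.35 = 10.196
YNR103C: ΔΔCt = (15.59−14.50) − (21.35−15.14) = 1.09 − 6.21 = -5.12; fold change = 2^5.12 = 34.776
YNR103C has the largest |ΔΔCt| = 5.12.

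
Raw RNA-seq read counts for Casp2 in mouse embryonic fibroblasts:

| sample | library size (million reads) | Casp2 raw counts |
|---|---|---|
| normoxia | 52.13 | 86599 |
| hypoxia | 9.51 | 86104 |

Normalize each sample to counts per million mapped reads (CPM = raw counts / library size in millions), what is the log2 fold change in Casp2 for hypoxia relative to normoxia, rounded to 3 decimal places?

2.446

CPM(normoxia) = 86599 / 52.13 = 1661.2124
CPM(hypoxia) = 86104 / 9.51 = 9054.0484
Fold change = 9054.0484 / 1661.2124 = 5.45027
log2(5.45027) = 2.4463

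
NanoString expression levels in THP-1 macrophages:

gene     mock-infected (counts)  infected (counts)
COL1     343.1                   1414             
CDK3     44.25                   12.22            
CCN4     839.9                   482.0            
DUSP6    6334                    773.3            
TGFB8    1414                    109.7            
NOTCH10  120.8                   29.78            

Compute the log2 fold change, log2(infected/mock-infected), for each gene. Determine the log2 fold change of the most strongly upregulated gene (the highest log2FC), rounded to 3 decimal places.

2.043

log2(1414/343.1) = 2.043  (COL1)
log2(12.22/44.25) = -1.856  (CDK3)
log2(482.0/839.9) = -0.801  (CCN4)
log2(773.3/6334) = -3.034  (DUSP6)
log2(109.7/1414) = -3.688  (TGFB8)
log2(29.78/120.8) = -2.020  (NOTCH10)
COL1 is most strongly upregulated.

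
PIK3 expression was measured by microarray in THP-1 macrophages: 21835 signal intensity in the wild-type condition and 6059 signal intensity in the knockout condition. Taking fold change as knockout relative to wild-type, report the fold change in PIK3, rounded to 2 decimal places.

Fold change = 6059 / 21835 = 0.277
PIK3 is downregulated.

0.28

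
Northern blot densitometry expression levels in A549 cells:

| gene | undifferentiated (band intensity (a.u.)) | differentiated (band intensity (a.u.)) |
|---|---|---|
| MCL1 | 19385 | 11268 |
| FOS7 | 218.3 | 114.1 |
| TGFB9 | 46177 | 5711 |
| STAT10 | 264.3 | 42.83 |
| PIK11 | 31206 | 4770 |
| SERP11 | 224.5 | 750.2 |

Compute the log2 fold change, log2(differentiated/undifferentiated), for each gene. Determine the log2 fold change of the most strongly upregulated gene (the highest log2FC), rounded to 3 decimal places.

1.741

log2(11268/19385) = -0.783  (MCL1)
log2(114.1/218.3) = -0.936  (FOS7)
log2(5711/46177) = -3.015  (TGFB9)
log2(42.83/264.3) = -2.625  (STAT10)
log2(4770/31206) = -2.710  (PIK11)
log2(750.2/224.5) = 1.741  (SERP11)
SERP11 is most strongly upregulated.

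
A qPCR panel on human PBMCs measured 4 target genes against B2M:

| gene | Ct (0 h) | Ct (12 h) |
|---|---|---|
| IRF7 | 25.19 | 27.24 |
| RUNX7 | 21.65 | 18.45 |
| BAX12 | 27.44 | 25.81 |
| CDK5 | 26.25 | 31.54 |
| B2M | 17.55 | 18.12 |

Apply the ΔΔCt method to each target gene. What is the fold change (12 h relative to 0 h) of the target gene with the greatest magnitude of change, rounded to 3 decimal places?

IRF7: ΔΔCt = (27.24−18.12) − (25.19−17.55) = 9.12 − 7.64 = 1.48; fold change = 2^-1.48 = 0.358
RUNX7: ΔΔCt = (18.45−18.12) − (21.65−17.55) = 0.33 − 4.10 = -3.77; fold change = 2^3.77 = 13.642
BAX12: ΔΔCt = (25.81−18.12) − (27.44−17.55) = 7.69 − 9.89 = -2.20; fold change = 2^2.20 = 4.595
CDK5: ΔΔCt = (31.54−18.12) − (26.25−17.55) = 13.42 − 8.70 = 4.72; fold change = 2^-4.72 = 0.038
CDK5 has the largest |ΔΔCt| = 4.72.

0.038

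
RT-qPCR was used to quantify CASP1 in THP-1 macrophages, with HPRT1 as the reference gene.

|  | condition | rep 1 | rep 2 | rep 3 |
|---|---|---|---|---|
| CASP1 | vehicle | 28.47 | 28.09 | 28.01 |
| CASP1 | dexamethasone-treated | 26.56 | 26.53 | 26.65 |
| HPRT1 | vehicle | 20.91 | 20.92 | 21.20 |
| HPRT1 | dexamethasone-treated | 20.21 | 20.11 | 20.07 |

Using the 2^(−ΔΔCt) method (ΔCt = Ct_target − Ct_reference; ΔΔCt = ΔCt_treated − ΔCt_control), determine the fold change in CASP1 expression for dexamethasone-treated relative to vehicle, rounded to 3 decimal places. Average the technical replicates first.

Mean Ct: CASP1 vehicle 28.190; CASP1 dexamethasone-treated 26.580; HPRT1 vehicle 21.010; HPRT1 dexamethasone-treated 20.130
ΔCt(vehicle) = 28.190 − 21.010 = 7.180
ΔCt(dexamethasone-treated) = 26.580 − 20.130 = 6.450
ΔΔCt = 6.450 − 7.180 = -0.730
Fold change = 2^(−(-0.730)) = 2^0.730 = 1.6586

1.659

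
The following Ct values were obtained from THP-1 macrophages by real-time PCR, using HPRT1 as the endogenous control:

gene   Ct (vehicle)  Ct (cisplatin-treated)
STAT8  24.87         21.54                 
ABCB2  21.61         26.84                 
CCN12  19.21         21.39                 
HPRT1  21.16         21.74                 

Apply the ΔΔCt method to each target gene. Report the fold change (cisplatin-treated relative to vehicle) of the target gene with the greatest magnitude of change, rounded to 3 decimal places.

STAT8: ΔΔCt = (21.54−21.74) − (24.87−21.16) = -0.20 − 3.71 = -3.91; fold change = 2^3.91 = 15.032
ABCB2: ΔΔCt = (26.84−21.74) − (21.61−21.16) = 5.10 − 0.45 = 4.65; fold change = 2^-4.65 = 0.040
CCN12: ΔΔCt = (21.39−21.74) − (19.21−21.16) = -0.35 − (-1.95) = 1.60; fold change = 2^-1.60 = 0.330
ABCB2 has the largest |ΔΔCt| = 4.65.

0.040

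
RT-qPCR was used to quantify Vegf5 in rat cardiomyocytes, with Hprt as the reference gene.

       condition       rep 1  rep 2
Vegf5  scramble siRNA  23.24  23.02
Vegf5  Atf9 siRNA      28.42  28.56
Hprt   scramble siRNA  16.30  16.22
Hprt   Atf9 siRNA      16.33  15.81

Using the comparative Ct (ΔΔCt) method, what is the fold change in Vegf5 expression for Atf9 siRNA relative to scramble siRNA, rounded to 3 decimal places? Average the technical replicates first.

0.021

Mean Ct: Vegf5 scramble siRNA 23.130; Vegf5 Atf9 siRNA 28.490; Hprt scramble siRNA 16.260; Hprt Atf9 siRNA 16.070
ΔCt(scramble siRNA) = 23.130 − 16.260 = 6.870
ΔCt(Atf9 siRNA) = 28.490 − 16.070 = 12.420
ΔΔCt = 12.420 − 6.870 = 5.550
Fold change = 2^(−5.550) = 0.0213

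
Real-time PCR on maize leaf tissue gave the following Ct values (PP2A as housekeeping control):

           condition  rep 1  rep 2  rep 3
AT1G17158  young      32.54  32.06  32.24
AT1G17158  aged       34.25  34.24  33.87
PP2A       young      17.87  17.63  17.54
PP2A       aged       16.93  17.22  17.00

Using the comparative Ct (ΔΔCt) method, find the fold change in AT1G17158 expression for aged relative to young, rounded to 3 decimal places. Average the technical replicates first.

0.180

Mean Ct: AT1G17158 young 32.280; AT1G17158 aged 34.120; PP2A young 17.680; PP2A aged 17.050
ΔCt(young) = 32.280 − 17.680 = 14.600
ΔCt(aged) = 34.120 − 17.050 = 17.070
ΔΔCt = 17.070 − 14.600 = 2.470
Fold change = 2^(−2.470) = 0.1805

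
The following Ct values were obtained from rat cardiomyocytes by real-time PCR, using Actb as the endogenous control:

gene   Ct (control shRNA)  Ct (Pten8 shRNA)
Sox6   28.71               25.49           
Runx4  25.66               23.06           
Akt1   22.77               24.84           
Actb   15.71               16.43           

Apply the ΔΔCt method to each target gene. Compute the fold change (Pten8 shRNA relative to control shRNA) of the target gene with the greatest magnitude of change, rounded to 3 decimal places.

Sox6: ΔΔCt = (25.49−16.43) − (28.71−15.71) = 9.06 − 13.00 = -3.94; fold change = 2^3.94 = 15.348
Runx4: ΔΔCt = (23.06−16.43) − (25.66−15.71) = 6.63 − 9.95 = -3.32; fold change = 2^3.32 = 9.987
Akt1: ΔΔCt = (24.84−16.43) − (22.77−15.71) = 8.41 − 7.06 = 1.35; fold change = 2^-1.35 = 0.392
Sox6 has the largest |ΔΔCt| = 3.94.

15.348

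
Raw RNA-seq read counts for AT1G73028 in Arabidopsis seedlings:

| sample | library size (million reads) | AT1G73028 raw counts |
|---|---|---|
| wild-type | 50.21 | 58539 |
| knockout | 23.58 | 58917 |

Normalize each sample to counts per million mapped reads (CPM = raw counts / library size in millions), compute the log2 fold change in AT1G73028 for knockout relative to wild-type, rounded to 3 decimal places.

1.100

CPM(wild-type) = 58539 / 50.21 = 1165.8833
CPM(knockout) = 58917 / 23.58 = 2498.6005
Fold change = 2498.6005 / 1165.8833 = 2.14310
log2(2.14310) = 1.0997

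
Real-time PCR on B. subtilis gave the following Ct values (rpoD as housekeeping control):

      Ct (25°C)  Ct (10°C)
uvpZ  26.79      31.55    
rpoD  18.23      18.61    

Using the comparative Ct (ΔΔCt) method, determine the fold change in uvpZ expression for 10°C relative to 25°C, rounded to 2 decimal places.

ΔCt(25°C) = 26.790 − 18.230 = 8.560
ΔCt(10°C) = 31.550 − 18.610 = 12.940
ΔΔCt = 12.940 − 8.560 = 4.380
Fold change = 2^(−4.380) = 0.048

0.05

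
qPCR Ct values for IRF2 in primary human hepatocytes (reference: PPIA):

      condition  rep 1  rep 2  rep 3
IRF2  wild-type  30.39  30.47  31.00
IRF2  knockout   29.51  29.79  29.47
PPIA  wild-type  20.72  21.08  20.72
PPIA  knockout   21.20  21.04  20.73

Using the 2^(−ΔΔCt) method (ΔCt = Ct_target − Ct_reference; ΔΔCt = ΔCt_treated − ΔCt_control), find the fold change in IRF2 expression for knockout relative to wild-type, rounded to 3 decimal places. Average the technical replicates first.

2.266

Mean Ct: IRF2 wild-type 30.620; IRF2 knockout 29.590; PPIA wild-type 20.840; PPIA knockout 20.990
ΔCt(wild-type) = 30.620 − 20.840 = 9.780
ΔCt(knockout) = 29.590 − 20.990 = 8.600
ΔΔCt = 8.600 − 9.780 = -1.180
Fold change = 2^(−(-1.180)) = 2^1.180 = 2.2658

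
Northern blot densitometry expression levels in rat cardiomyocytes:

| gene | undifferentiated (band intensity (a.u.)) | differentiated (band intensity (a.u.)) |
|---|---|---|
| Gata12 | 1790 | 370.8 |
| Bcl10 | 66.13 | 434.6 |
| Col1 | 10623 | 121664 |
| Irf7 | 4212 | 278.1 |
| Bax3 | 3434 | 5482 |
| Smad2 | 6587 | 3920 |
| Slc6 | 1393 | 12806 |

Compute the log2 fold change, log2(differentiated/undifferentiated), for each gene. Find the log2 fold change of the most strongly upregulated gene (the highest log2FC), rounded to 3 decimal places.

log2(370.8/1790) = -2.271  (Gata12)
log2(434.6/66.13) = 2.716  (Bcl10)
log2(121664/10623) = 3.518  (Col1)
log2(278.1/4212) = -3.921  (Irf7)
log2(5482/3434) = 0.675  (Bax3)
log2(3920/6587) = -0.749  (Smad2)
log2(12806/1393) = 3.201  (Slc6)
Col1 is most strongly upregulated.

3.518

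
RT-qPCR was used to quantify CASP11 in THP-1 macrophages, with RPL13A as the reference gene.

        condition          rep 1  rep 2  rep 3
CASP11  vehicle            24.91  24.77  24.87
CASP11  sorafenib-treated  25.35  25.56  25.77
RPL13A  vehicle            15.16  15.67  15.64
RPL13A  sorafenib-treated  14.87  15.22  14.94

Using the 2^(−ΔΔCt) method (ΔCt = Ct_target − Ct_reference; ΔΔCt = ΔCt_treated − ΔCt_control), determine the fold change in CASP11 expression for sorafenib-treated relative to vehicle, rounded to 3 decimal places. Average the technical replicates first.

Mean Ct: CASP11 vehicle 24.850; CASP11 sorafenib-treated 25.560; RPL13A vehicle 15.490; RPL13A sorafenib-treated 15.010
ΔCt(vehicle) = 24.850 − 15.490 = 9.360
ΔCt(sorafenib-treated) = 25.560 − 15.010 = 10.550
ΔΔCt = 10.550 − 9.360 = 1.190
Fold change = 2^(−1.190) = 0.4383

0.438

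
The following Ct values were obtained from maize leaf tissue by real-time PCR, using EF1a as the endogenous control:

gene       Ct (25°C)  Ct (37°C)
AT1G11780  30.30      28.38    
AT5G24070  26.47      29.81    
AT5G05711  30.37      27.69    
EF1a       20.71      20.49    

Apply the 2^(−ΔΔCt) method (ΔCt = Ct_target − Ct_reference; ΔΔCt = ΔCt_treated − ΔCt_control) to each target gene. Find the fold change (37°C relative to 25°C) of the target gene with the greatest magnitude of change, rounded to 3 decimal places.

AT1G11780: ΔΔCt = (28.38−20.49) − (30.30−20.71) = 7.89 − 9.59 = -1.70; fold change = 2^1.70 = 3.249
AT5G24070: ΔΔCt = (29.81−20.49) − (26.47−20.71) = 9.32 − 5.76 = 3.56; fold change = 2^-3.56 = 0.085
AT5G05711: ΔΔCt = (27.69−20.49) − (30.37−20.71) = 7.20 − 9.66 = -2.46; fold change = 2^2.46 = 5.502
AT5G24070 has the largest |ΔΔCt| = 3.56.

0.085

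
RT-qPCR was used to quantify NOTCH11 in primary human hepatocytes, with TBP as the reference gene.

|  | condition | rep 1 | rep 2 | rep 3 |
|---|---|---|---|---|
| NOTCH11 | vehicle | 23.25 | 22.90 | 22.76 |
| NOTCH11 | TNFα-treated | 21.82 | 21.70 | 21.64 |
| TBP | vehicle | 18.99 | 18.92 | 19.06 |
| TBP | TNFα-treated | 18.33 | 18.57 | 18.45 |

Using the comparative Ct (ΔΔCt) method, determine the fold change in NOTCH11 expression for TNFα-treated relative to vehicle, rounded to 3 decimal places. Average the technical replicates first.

1.636

Mean Ct: NOTCH11 vehicle 22.970; NOTCH11 TNFα-treated 21.720; TBP vehicle 18.990; TBP TNFα-treated 18.450
ΔCt(vehicle) = 22.970 − 18.990 = 3.980
ΔCt(TNFα-treated) = 21.720 − 18.450 = 3.270
ΔΔCt = 3.270 − 3.980 = -0.710
Fold change = 2^(−(-0.710)) = 2^0.710 = 1.6358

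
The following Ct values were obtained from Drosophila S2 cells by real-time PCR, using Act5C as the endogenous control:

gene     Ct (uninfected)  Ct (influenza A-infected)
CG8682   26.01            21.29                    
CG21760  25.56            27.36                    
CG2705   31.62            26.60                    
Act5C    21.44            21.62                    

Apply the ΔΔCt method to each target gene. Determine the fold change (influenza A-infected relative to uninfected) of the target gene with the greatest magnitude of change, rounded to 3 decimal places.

CG8682: ΔΔCt = (21.29−21.62) − (26.01−21.44) = -0.33 − 4.57 = -4.90; fold change = 2^4.90 = 29.857
CG21760: ΔΔCt = (27.36−21.62) − (25.56−21.44) = 5.74 − 4.12 = 1.62; fold change = 2^-1.62 = 0.325
CG2705: ΔΔCt = (26.60−21.62) − (31.62−21.44) = 4.98 − 10.18 = -5.20; fold change = 2^5.20 = 36.758
CG2705 has the largest |ΔΔCt| = 5.20.

36.758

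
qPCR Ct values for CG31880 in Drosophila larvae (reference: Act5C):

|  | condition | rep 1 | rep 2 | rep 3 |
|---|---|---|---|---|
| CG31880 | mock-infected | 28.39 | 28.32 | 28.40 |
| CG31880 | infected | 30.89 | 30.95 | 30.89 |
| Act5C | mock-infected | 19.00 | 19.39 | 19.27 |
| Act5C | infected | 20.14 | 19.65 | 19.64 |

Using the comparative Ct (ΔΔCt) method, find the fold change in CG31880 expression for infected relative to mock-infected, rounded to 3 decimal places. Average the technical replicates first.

0.259

Mean Ct: CG31880 mock-infected 28.370; CG31880 infected 30.910; Act5C mock-infected 19.220; Act5C infected 19.810
ΔCt(mock-infected) = 28.370 − 19.220 = 9.150
ΔCt(infected) = 30.910 − 19.810 = 11.100
ΔΔCt = 11.100 − 9.150 = 1.950
Fold change = 2^(−1.950) = 0.2588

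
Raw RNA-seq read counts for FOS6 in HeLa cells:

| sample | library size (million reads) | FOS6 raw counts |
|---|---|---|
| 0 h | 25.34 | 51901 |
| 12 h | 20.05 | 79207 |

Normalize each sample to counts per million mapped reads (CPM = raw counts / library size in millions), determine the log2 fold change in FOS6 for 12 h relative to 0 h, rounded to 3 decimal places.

CPM(0 h) = 51901 / 25.34 = 2048.1847
CPM(12 h) = 79207 / 20.05 = 3950.4738
Fold change = 3950.4738 / 2048.1847 = 1.92877
log2(1.92877) = 0.9477

0.948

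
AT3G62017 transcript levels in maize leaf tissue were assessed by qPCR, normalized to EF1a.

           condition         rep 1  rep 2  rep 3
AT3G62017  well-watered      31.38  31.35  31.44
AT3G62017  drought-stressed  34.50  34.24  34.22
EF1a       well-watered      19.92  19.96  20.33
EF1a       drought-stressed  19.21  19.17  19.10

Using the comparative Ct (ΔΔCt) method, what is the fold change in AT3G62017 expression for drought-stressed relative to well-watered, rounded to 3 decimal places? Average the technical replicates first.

0.070

Mean Ct: AT3G62017 well-watered 31.390; AT3G62017 drought-stressed 34.320; EF1a well-watered 20.070; EF1a drought-stressed 19.160
ΔCt(well-watered) = 31.390 − 20.070 = 11.320
ΔCt(drought-stressed) = 34.320 − 19.160 = 15.160
ΔΔCt = 15.160 − 11.320 = 3.840
Fold change = 2^(−3.840) = 0.0698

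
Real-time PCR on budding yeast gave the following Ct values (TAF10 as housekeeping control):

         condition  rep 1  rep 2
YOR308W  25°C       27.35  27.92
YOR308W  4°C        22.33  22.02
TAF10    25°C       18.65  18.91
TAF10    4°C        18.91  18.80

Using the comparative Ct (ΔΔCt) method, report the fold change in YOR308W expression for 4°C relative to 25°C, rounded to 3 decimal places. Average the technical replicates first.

46.366

Mean Ct: YOR308W 25°C 27.635; YOR308W 4°C 22.175; TAF10 25°C 18.780; TAF10 4°C 18.855
ΔCt(25°C) = 27.635 − 18.780 = 8.855
ΔCt(4°C) = 22.175 − 18.855 = 3.320
ΔΔCt = 3.320 − 8.855 = -5.535
Fold change = 2^(−(-5.535)) = 2^5.535 = 46.3661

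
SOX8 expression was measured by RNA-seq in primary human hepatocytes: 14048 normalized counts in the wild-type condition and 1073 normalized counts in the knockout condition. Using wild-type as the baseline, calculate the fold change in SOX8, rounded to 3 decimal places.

0.076

Fold change = 1073 / 14048 = 0.0764
SOX8 is downregulated.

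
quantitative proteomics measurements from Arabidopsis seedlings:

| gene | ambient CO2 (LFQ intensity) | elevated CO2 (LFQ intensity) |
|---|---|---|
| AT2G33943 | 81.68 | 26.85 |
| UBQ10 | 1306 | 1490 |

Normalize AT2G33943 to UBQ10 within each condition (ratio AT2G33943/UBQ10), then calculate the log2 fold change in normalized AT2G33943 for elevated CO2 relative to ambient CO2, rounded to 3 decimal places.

AT2G33943/UBQ10 (ambient CO2) = 81.68 / 1306 = 0.062542
AT2G33943/UBQ10 (elevated CO2) = 26.85 / 1490 = 0.01802
Fold change = 0.01802 / 0.062542 = 0.2881
log2(0.2881) = -1.7952

-1.795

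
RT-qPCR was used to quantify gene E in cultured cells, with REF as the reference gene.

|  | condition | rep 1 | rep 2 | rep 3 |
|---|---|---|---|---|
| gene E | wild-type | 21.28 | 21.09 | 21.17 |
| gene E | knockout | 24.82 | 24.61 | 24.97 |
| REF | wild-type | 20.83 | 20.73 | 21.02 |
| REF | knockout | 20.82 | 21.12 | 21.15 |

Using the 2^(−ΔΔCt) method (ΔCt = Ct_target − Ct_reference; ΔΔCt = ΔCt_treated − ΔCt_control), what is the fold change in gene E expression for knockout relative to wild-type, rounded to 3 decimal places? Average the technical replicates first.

0.092

Mean Ct: gene E wild-type 21.180; gene E knockout 24.800; REF wild-type 20.860; REF knockout 21.030
ΔCt(wild-type) = 21.180 − 20.860 = 0.320
ΔCt(knockout) = 24.800 − 21.030 = 3.770
ΔΔCt = 3.770 − 0.320 = 3.450
Fold change = 2^(−3.450) = 0.0915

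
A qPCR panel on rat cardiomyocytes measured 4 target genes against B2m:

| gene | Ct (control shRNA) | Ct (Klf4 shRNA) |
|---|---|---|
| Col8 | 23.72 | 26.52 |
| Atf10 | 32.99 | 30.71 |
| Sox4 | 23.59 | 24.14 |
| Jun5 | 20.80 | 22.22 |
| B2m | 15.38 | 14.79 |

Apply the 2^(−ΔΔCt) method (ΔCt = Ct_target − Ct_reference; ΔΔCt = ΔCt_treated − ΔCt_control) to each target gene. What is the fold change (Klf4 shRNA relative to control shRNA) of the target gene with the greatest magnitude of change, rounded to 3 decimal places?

Col8: ΔΔCt = (26.52−14.79) − (23.72−15.38) = 11.73 − 8.34 = 3.39; fold change = 2^-3.39 = 0.095
Atf10: ΔΔCt = (30.71−14.79) − (32.99−15.38) = 15.92 − 17.61 = -1.69; fold change = 2^1.69 = 3.227
Sox4: ΔΔCt = (24.14−14.79) − (23.59−15.38) = 9.35 − 8.21 = 1.14; fold change = 2^-1.14 = 0.454
Jun5: ΔΔCt = (22.22−14.79) − (20.80−15.38) = 7.43 − 5.42 = 2.01; fold change = 2^-2.01 = 0.248
Col8 has the largest |ΔΔCt| = 3.39.

0.095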